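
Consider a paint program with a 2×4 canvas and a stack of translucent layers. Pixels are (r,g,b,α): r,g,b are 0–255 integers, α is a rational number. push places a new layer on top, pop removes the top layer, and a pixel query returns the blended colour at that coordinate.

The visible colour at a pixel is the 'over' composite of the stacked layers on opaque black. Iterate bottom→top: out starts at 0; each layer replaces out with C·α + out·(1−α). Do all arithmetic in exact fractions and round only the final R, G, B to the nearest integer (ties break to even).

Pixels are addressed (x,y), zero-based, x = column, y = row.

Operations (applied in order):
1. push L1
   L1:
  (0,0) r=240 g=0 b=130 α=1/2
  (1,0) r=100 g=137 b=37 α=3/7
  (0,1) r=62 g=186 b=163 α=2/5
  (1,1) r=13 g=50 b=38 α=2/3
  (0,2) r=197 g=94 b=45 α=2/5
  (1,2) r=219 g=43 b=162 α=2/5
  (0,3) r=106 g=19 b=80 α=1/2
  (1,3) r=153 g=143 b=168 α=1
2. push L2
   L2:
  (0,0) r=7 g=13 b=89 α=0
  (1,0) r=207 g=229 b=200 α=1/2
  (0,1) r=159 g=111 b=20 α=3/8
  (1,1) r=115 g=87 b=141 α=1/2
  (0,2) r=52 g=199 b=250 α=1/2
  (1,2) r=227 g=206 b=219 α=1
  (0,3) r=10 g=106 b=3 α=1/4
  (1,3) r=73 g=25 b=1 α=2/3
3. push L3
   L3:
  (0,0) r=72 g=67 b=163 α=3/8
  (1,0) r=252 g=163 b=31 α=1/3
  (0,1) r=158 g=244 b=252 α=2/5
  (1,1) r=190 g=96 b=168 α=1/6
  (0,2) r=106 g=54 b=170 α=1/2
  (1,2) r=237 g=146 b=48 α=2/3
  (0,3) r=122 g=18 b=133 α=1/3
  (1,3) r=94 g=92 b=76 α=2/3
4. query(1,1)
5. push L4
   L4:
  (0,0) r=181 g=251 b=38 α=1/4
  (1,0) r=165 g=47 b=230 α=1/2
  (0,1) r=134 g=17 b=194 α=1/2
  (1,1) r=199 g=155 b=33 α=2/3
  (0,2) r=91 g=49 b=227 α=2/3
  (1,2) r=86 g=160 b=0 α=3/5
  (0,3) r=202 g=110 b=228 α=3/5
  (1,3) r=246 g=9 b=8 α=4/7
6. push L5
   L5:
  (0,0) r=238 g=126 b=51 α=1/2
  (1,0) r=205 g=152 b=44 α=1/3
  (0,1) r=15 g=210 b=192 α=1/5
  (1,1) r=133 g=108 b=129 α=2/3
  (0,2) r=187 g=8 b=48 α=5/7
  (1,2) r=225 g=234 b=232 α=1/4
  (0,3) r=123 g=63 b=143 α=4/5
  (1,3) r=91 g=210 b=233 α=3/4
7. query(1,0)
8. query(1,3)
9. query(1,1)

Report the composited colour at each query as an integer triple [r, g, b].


(1,1) stack=L1,L2,L3; from [0,0,0]:
L1 α=2/3: [26/3, 100/3, 76/3]
L2 α=1/2: [371/6, 361/6, 499/6]
L3 α=1/6: [2995/36, 2381/36, 3503/36]
rounded: [83, 66, 97]

at x=1,y=0 over L1,L2,L3,L4,L5:
L1 α=3/7: [300/7, 411/7, 111/7]
L2 α=1/2: [1749/14, 1007/7, 1511/14]
L3 α=1/3: [1171/7, 3155/21, 576/7]
L4 α=1/2: [1163/7, 2071/21, 1093/7]
L5 α=1/3: [3761/21, 7334/63, 2494/21]
= [179, 116, 119]

at x=1,y=3 over L1,L2,L3,L4,L5:
+L1 (α=1) → [153, 143, 168]
+L2 (α=2/3) → [299/3, 193/3, 170/3]
+L3 (α=2/3) → [863/9, 745/9, 626/9]
+L4 (α=4/7) → [545/3, 853/21, 722/21]
+L5 (α=3/4) → [341/3, 14083/84, 15401/84]
rounded: [114, 168, 183]

query (1,1) [L1,L2,L3,L4,L5] — begin 0,0,0
L1 α=2/3: [26/3, 100/3, 76/3]
L2 α=1/2: [371/6, 361/6, 499/6]
L3 α=1/6: [2995/36, 2381/36, 3503/36]
L4 α=2/3: [17323/108, 13541/108, 5879/108]
L5 α=2/3: [46051/324, 36869/324, 33743/324]
= [142, 114, 104]


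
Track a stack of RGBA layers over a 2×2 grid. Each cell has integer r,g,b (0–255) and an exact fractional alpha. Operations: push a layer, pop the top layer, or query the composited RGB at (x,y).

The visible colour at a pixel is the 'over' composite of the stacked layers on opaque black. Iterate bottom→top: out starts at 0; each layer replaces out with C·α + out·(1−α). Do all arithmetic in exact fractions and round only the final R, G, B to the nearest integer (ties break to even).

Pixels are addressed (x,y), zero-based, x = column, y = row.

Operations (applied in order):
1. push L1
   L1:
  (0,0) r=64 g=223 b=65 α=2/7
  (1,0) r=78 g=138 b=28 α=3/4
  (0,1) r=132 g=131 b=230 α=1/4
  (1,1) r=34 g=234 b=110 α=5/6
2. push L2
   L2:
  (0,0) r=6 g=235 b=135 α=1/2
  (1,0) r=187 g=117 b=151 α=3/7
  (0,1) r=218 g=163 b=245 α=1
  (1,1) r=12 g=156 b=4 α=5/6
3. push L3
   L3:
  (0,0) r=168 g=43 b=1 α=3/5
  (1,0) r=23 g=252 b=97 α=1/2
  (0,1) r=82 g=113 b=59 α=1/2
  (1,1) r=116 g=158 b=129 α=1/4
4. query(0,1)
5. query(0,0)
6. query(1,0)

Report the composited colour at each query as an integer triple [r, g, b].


(0,1) stack=L1,L2,L3; from [0,0,0]:
+L1 (α=1/4) → [33, 131/4, 115/2]
+L2 (α=1) → [218, 163, 245]
+L3 (α=1/2) → [150, 138, 152]
= [150, 138, 152]

at x=0,y=0 over L1,L2,L3:
+L1 (α=2/7) → [128/7, 446/7, 130/7]
+L2 (α=1/2) → [85/7, 2091/14, 1075/14]
+L3 (α=3/5) → [3698/35, 2994/35, 1096/35]
→ [106, 86, 31]

query (1,0) [L1,L2,L3] — begin 0,0,0
after L1 α=3/4: [117/2, 207/2, 21]
after L2 α=3/7: [795/7, 765/7, 537/7]
after L3 α=1/2: [478/7, 2529/14, 608/7]
→ [68, 181, 87]


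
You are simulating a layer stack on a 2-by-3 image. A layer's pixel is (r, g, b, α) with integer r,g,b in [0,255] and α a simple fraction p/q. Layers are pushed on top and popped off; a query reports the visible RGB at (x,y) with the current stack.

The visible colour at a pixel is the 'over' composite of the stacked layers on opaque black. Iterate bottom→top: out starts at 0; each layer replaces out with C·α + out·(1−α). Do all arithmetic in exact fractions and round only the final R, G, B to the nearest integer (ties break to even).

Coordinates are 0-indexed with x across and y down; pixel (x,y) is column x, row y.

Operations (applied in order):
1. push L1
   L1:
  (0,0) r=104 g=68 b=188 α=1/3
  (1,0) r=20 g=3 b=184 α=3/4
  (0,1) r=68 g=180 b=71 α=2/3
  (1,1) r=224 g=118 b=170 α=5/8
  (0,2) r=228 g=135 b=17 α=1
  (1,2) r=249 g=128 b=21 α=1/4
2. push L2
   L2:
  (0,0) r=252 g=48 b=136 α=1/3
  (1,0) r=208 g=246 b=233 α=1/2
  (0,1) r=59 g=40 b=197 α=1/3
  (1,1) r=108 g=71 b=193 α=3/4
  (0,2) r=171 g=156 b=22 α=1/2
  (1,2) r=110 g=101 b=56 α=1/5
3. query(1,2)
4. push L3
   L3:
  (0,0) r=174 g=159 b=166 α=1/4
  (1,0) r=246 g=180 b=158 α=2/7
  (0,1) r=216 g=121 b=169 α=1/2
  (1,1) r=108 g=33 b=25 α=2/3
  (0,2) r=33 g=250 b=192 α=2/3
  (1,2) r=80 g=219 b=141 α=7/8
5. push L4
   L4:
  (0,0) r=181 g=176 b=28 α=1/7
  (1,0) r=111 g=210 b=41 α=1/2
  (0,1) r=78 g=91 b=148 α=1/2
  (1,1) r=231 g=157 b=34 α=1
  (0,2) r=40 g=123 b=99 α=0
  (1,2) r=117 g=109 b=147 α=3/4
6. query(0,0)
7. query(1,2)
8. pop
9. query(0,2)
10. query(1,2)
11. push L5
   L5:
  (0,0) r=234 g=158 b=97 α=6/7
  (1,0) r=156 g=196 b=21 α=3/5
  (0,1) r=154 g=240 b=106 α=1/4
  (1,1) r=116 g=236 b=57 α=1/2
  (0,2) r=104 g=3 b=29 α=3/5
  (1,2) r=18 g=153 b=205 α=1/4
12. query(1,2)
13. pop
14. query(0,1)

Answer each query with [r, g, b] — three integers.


(1,2) stack=L1,L2; from [0,0,0]:
+L1 (α=1/4) → [249/4, 32, 21/4]
+L2 (α=1/5) → [359/5, 229/5, 77/5]
= [72, 46, 15]

(0,0) stack=L1,L2,L3,L4; from [0,0,0]:
after L1 α=1/3: [104/3, 68/3, 188/3]
after L2 α=1/3: [964/9, 280/9, 784/9]
after L3 α=1/4: [743/6, 757/12, 641/6]
after L4 α=1/7: [132, 1109/14, 669/7]
= [132, 79, 96]

at x=1,y=2 over L1,L2,L3,L4:
+L1 (α=1/4) → [249/4, 32, 21/4]
+L2 (α=1/5) → [359/5, 229/5, 77/5]
+L3 (α=7/8) → [3159/40, 3947/20, 1253/10]
+L4 (α=3/4) → [17199/160, 10487/80, 5663/40]
= [107, 131, 142]

at x=0,y=2 over L1,L2,L3:
after L1 α=1: [228, 135, 17]
after L2 α=1/2: [399/2, 291/2, 39/2]
after L3 α=2/3: [177/2, 1291/6, 269/2]
= [88, 215, 134]

query (1,2) [L1,L2,L3] — begin 0,0,0
+L1 (α=1/4) → [249/4, 32, 21/4]
+L2 (α=1/5) → [359/5, 229/5, 77/5]
+L3 (α=7/8) → [3159/40, 3947/20, 1253/10]
→ [79, 197, 125]

at x=1,y=2 over L1,L2,L3,L5:
+L1 (α=1/4) → [249/4, 32, 21/4]
+L2 (α=1/5) → [359/5, 229/5, 77/5]
+L3 (α=7/8) → [3159/40, 3947/20, 1253/10]
+L5 (α=1/4) → [10197/160, 14901/80, 5809/40]
= [64, 186, 145]

query (0,1) [L1,L2,L3] — begin 0,0,0
L1 α=2/3: [136/3, 120, 142/3]
L2 α=1/3: [449/9, 280/3, 875/9]
L3 α=1/2: [2393/18, 643/6, 1198/9]
rounded: [133, 107, 133]


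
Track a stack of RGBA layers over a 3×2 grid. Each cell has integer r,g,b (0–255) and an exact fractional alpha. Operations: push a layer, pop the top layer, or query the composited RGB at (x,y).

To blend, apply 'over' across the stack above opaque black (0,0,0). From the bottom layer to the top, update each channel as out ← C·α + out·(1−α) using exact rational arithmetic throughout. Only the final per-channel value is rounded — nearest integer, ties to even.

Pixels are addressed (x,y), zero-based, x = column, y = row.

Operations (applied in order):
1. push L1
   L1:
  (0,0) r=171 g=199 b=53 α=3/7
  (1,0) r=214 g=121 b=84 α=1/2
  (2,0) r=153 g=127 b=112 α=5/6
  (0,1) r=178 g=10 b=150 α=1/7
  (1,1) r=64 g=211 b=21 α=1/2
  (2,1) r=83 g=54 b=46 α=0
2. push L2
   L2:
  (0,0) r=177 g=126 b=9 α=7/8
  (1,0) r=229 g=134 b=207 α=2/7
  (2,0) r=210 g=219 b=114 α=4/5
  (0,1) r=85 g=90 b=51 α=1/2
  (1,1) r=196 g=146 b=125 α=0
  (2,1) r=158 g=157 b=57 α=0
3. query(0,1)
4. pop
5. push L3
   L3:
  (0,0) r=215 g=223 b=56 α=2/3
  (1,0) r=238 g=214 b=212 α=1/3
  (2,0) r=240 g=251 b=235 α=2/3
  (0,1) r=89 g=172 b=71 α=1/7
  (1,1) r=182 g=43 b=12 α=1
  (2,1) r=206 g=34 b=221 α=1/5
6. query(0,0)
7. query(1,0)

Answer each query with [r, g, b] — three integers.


at x=0,y=1 over L1,L2:
L1 α=1/7: [178/7, 10/7, 150/7]
L2 α=1/2: [773/14, 320/7, 507/14]
→ [55, 46, 36]

(0,0) stack=L1,L3; from [0,0,0]:
+L1 (α=3/7) → [513/7, 597/7, 159/7]
+L3 (α=2/3) → [3523/21, 3719/21, 943/21]
→ [168, 177, 45]

(1,0) stack=L1,L3; from [0,0,0]:
after L1 α=1/2: [107, 121/2, 42]
after L3 α=1/3: [452/3, 335/3, 296/3]
= [151, 112, 99]


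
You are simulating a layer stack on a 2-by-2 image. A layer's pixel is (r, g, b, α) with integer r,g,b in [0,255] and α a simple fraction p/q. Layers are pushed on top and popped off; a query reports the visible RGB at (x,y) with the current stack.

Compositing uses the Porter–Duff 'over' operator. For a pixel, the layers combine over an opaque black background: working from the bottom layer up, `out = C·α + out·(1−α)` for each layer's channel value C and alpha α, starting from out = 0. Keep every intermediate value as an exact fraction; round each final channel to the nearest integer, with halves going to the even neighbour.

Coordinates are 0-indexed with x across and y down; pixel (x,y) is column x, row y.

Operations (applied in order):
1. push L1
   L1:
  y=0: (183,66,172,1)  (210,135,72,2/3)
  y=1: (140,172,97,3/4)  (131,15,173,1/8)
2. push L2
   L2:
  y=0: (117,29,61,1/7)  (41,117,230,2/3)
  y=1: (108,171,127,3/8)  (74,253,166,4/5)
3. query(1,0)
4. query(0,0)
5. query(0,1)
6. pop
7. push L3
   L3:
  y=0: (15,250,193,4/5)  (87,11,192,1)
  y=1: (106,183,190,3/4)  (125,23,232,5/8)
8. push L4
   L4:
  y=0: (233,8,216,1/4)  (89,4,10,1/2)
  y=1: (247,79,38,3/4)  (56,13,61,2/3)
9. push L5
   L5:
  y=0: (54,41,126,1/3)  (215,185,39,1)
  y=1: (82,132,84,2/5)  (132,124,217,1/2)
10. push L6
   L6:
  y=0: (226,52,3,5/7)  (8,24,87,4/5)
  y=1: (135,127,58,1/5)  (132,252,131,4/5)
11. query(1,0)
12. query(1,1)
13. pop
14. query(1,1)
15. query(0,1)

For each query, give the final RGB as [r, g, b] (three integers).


(1,0) stack=L1,L2; from [0,0,0]:
+L1 (α=2/3) → [140, 90, 48]
+L2 (α=2/3) → [74, 108, 508/3]
→ [74, 108, 169]

query (0,0) [L1,L2] — begin 0,0,0
+L1 (α=1) → [183, 66, 172]
+L2 (α=1/7) → [1215/7, 425/7, 1093/7]
→ [174, 61, 156]

(0,1) stack=L1,L2; from [0,0,0]:
+L1 (α=3/4) → [105, 129, 291/4]
+L2 (α=3/8) → [849/8, 579/4, 2979/32]
rounded: [106, 145, 93]

(1,0) stack=L1,L3,L4,L5,L6; from [0,0,0]:
L1 α=2/3: [140, 90, 48]
L3 α=1: [87, 11, 192]
L4 α=1/2: [88, 15/2, 101]
L5 α=1: [215, 185, 39]
L6 α=4/5: [247/5, 281/5, 387/5]
= [49, 56, 77]

(1,1) stack=L1,L3,L4,L5,L6; from [0,0,0]:
after L1 α=1/8: [131/8, 15/8, 173/8]
after L3 α=5/8: [5393/64, 965/64, 9799/64]
after L4 α=2/3: [4187/64, 2629/192, 5869/64]
after L5 α=1/2: [12635/128, 26437/384, 19757/128]
after L6 α=4/5: [80219/640, 413509/1920, 86829/640]
= [125, 215, 136]

(1,1) stack=L1,L3,L4,L5; from [0,0,0]:
after L1 α=1/8: [131/8, 15/8, 173/8]
after L3 α=5/8: [5393/64, 965/64, 9799/64]
after L4 α=2/3: [4187/64, 2629/192, 5869/64]
after L5 α=1/2: [12635/128, 26437/384, 19757/128]
rounded: [99, 69, 154]

(0,1) stack=L1,L3,L4,L5; from [0,0,0]:
+L1 (α=3/4) → [105, 129, 291/4]
+L3 (α=3/4) → [423/4, 339/2, 2571/16]
+L4 (α=3/4) → [3387/16, 813/8, 4395/64]
+L5 (α=2/5) → [2557/16, 4551/40, 23937/320]
→ [160, 114, 75]


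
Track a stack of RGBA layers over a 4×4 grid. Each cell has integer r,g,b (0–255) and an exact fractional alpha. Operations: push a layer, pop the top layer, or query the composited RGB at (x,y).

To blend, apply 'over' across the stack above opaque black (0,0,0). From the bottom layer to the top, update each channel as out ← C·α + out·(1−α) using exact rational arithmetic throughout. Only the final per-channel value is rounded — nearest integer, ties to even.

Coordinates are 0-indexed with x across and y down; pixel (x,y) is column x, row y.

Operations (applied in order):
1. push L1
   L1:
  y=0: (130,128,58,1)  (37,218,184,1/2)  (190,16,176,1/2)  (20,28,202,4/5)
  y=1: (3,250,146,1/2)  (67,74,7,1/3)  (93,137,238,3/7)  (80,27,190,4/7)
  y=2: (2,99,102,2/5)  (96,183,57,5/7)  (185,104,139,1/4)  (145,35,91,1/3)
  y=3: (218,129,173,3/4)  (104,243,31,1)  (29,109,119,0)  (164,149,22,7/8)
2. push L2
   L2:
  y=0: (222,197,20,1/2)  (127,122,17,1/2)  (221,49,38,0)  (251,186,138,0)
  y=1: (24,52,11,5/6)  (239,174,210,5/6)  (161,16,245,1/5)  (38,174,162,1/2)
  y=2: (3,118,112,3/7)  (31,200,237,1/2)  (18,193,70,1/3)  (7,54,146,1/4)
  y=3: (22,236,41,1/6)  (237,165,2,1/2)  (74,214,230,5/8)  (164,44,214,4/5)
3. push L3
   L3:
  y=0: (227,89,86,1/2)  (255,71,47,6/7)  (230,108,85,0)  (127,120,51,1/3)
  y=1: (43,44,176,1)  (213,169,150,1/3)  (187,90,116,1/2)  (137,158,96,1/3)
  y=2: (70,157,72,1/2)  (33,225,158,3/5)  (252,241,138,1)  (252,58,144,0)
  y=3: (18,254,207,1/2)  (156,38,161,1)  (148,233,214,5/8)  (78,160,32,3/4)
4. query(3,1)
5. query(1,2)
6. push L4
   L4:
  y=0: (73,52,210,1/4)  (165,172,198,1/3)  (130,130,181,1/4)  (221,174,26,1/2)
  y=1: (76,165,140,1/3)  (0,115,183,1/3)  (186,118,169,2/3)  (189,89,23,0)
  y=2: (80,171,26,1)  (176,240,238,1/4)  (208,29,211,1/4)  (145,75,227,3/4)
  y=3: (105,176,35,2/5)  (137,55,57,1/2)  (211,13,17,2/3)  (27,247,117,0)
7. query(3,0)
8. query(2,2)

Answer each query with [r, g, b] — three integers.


query (3,1) [L1,L2,L3] — begin 0,0,0
after L1 α=4/7: [320/7, 108/7, 760/7]
after L2 α=1/2: [293/7, 663/7, 947/7]
after L3 α=1/3: [515/7, 2432/21, 2566/21]
→ [74, 116, 122]

query (1,2) [L1,L2,L3] — begin 0,0,0
after L1 α=5/7: [480/7, 915/7, 285/7]
after L2 α=1/2: [697/14, 2315/14, 972/7]
after L3 α=3/5: [278/7, 1408/7, 5262/35]
→ [40, 201, 150]

at x=3,y=0 over L1,L2,L3,L4:
after L1 α=4/5: [16, 112/5, 808/5]
after L2 α=0: [16, 112/5, 808/5]
after L3 α=1/3: [53, 824/15, 1871/15]
after L4 α=1/2: [137, 1717/15, 2261/30]
= [137, 114, 75]

query (2,2) [L1,L2,L3,L4] — begin 0,0,0
after L1 α=1/4: [185/4, 26, 139/4]
after L2 α=1/3: [221/6, 245/3, 93/2]
after L3 α=1: [252, 241, 138]
after L4 α=1/4: [241, 188, 625/4]
→ [241, 188, 156]


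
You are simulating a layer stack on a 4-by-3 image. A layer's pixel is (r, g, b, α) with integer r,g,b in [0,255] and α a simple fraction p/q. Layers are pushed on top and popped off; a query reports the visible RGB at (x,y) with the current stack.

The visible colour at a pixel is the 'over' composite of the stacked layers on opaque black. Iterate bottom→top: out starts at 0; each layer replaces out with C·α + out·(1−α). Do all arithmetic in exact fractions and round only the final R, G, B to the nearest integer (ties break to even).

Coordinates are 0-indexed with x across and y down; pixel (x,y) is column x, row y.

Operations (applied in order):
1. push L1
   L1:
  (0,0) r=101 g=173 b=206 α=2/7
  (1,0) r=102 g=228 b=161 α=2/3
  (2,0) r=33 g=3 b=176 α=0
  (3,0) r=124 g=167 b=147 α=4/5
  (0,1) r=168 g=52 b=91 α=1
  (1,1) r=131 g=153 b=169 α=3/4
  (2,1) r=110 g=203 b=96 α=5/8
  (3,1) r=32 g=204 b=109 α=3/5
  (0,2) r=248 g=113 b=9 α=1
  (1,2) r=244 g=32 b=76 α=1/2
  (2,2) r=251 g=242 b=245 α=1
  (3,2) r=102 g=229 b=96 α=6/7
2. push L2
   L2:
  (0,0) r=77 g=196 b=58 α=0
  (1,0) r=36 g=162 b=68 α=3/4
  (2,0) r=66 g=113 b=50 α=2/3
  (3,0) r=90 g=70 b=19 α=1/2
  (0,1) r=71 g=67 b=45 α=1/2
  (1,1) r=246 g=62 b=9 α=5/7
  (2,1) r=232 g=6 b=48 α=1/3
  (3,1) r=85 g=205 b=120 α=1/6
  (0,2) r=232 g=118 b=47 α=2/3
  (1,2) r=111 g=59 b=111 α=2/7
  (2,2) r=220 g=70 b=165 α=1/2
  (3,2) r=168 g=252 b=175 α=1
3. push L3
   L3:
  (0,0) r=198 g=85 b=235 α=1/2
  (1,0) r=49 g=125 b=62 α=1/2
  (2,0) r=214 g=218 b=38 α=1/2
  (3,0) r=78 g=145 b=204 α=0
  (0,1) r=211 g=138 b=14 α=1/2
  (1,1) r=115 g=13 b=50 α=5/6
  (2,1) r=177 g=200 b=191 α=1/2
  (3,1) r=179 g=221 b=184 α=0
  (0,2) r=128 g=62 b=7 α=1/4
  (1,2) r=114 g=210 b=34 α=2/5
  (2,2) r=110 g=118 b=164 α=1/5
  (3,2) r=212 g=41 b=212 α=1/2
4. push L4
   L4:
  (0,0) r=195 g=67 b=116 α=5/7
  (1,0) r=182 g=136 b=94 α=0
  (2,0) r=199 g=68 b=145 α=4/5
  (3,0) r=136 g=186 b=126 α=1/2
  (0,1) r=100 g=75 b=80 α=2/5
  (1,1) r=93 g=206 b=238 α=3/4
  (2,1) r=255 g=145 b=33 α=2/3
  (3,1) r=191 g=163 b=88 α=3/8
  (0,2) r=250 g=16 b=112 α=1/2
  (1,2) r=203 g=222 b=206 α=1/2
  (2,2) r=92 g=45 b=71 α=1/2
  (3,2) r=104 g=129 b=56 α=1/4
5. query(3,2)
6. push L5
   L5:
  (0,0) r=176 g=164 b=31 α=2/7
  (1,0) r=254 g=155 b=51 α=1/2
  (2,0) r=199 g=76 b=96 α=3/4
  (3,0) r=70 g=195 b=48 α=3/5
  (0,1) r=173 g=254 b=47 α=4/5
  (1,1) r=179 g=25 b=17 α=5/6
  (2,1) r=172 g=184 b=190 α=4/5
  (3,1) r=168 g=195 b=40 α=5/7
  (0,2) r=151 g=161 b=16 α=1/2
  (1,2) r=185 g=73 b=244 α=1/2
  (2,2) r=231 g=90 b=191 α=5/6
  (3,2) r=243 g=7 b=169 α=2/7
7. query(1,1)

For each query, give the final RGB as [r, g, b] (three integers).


at x=3,y=2 over L1,L2,L3,L4:
after L1 α=6/7: [612/7, 1374/7, 576/7]
after L2 α=1: [168, 252, 175]
after L3 α=1/2: [190, 293/2, 387/2]
after L4 α=1/4: [337/2, 1137/8, 1273/8]
rounded: [168, 142, 159]

(1,1) stack=L1,L2,L3,L4,L5; from [0,0,0]:
after L1 α=3/4: [393/4, 459/4, 507/4]
after L2 α=5/7: [2853/14, 1079/14, 597/14]
after L3 α=5/6: [10903/84, 663/28, 4097/84]
after L4 α=3/4: [34339/336, 17967/112, 64073/336]
after L5 α=5/6: [335059/2016, 31967/672, 92633/2016]
→ [166, 48, 46]


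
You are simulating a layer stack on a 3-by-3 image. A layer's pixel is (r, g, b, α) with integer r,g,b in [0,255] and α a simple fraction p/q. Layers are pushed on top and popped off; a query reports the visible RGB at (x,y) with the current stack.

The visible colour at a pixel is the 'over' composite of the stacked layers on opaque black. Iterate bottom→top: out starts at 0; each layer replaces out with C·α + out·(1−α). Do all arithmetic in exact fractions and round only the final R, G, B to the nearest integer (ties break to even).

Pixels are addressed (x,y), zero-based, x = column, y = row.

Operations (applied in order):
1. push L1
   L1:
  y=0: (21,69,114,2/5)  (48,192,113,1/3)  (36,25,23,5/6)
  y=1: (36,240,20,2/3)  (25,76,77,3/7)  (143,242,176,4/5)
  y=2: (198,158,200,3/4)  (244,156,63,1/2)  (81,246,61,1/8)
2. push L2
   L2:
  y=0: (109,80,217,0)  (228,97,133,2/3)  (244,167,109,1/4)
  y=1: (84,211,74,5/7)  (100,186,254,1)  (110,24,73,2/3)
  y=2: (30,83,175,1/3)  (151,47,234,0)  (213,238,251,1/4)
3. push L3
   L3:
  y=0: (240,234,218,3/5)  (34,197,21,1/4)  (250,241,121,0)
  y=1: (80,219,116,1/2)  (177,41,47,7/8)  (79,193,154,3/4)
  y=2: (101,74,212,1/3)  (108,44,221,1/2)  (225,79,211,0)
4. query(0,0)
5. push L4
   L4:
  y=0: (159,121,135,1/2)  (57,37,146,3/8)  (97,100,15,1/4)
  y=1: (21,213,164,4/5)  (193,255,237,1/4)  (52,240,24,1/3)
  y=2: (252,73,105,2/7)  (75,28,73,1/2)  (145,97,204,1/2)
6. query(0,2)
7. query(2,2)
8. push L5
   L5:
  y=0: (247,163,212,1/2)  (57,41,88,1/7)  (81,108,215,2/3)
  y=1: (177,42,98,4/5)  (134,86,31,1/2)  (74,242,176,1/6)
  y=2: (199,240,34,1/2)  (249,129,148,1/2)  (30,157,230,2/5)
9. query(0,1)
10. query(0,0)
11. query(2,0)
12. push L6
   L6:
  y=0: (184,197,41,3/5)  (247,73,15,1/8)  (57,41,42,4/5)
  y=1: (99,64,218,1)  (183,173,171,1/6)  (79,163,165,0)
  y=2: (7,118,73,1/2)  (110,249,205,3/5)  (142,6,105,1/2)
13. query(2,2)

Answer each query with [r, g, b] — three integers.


(0,0) stack=L1,L2,L3; from [0,0,0]:
L1 α=2/5: [42/5, 138/5, 228/5]
L2 α=0: [42/5, 138/5, 228/5]
L3 α=3/5: [3684/25, 3786/25, 3726/25]
= [147, 151, 149]

(0,2) stack=L1,L2,L3,L4; from [0,0,0]:
after L1 α=3/4: [297/2, 237/2, 150]
after L2 α=1/3: [109, 320/3, 475/3]
after L3 α=1/3: [319/3, 862/9, 1586/9]
after L4 α=2/7: [3107/21, 5624/63, 9820/63]
= [148, 89, 156]

(2,2) stack=L1,L2,L3,L4; from [0,0,0]:
+L1 (α=1/8) → [81/8, 123/4, 61/8]
+L2 (α=1/4) → [1947/32, 1321/16, 2191/32]
+L3 (α=0) → [1947/32, 1321/16, 2191/32]
+L4 (α=1/2) → [6587/64, 2873/32, 8719/64]
→ [103, 90, 136]

query (0,1) [L1,L2,L3,L4,L5] — begin 0,0,0
L1 α=2/3: [24, 160, 40/3]
L2 α=5/7: [468/7, 1375/7, 170/3]
L3 α=1/2: [514/7, 1454/7, 259/3]
L4 α=4/5: [1102/35, 7418/35, 2227/15]
L5 α=4/5: [25882/175, 13298/175, 8107/75]
rounded: [148, 76, 108]

(0,0) stack=L1,L2,L3,L4,L5; from [0,0,0]:
+L1 (α=2/5) → [42/5, 138/5, 228/5]
+L2 (α=0) → [42/5, 138/5, 228/5]
+L3 (α=3/5) → [3684/25, 3786/25, 3726/25]
+L4 (α=1/2) → [7659/50, 6811/50, 7101/50]
+L5 (α=1/2) → [20009/100, 14961/100, 17701/100]
rounded: [200, 150, 177]

query (2,0) [L1,L2,L3,L4,L5] — begin 0,0,0
after L1 α=5/6: [30, 125/6, 115/6]
after L2 α=1/4: [167/2, 459/8, 333/8]
after L3 α=0: [167/2, 459/8, 333/8]
after L4 α=1/4: [695/8, 2177/32, 1119/32]
after L5 α=2/3: [1991/24, 9089/96, 14879/96]
rounded: [83, 95, 155]

(2,2) stack=L1,L2,L3,L4,L5,L6; from [0,0,0]:
L1 α=1/8: [81/8, 123/4, 61/8]
L2 α=1/4: [1947/32, 1321/16, 2191/32]
L3 α=0: [1947/32, 1321/16, 2191/32]
L4 α=1/2: [6587/64, 2873/32, 8719/64]
L5 α=2/5: [23601/320, 18667/160, 55597/320]
L6 α=1/2: [69041/640, 19627/320, 89197/640]
rounded: [108, 61, 139]


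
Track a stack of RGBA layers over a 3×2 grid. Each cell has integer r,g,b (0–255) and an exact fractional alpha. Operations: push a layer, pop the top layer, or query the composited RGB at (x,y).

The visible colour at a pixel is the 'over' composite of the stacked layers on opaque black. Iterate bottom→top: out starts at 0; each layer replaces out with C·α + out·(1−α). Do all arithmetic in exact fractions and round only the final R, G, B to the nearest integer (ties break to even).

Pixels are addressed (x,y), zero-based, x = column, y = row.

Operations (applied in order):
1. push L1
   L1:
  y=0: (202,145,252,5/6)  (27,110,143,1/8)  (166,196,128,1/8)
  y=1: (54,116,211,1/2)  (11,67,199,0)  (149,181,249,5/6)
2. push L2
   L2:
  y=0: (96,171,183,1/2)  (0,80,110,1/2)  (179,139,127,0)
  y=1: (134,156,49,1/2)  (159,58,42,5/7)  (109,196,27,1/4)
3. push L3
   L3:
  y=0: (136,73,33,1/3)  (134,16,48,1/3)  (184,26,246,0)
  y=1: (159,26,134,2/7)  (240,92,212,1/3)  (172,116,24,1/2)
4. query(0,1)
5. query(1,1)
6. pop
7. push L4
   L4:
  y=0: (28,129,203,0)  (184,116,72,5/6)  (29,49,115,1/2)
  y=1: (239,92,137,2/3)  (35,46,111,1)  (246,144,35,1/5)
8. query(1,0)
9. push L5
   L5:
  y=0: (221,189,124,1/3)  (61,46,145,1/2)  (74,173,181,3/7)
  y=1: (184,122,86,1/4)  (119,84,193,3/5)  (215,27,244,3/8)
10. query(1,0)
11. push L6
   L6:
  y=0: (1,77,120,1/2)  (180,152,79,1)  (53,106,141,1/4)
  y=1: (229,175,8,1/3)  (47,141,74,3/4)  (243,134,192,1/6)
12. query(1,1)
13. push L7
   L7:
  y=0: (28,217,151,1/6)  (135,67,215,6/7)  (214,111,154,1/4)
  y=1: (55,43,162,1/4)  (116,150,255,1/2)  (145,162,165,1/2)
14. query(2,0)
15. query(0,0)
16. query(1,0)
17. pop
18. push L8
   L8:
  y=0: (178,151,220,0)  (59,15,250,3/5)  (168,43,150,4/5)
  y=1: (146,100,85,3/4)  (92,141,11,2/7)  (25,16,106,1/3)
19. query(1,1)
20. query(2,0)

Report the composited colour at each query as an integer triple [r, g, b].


query (0,1) [L1,L2,L3] — begin 0,0,0
after L1 α=1/2: [27, 58, 211/2]
after L2 α=1/2: [161/2, 107, 309/4]
after L3 α=2/7: [1441/14, 587/7, 2617/28]
rounded: [103, 84, 93]

at x=1,y=1 over L1,L2,L3:
+L1 (α=0) → [0, 0, 0]
+L2 (α=5/7) → [795/7, 290/7, 30]
+L3 (α=1/3) → [1090/7, 408/7, 272/3]
= [156, 58, 91]

query (1,0) [L1,L2,L4] — begin 0,0,0
L1 α=1/8: [27/8, 55/4, 143/8]
L2 α=1/2: [27/16, 375/8, 1023/16]
L4 α=5/6: [14747/96, 5015/48, 2261/32]
rounded: [154, 104, 71]

at x=1,y=0 over L1,L2,L4,L5:
after L1 α=1/8: [27/8, 55/4, 143/8]
after L2 α=1/2: [27/16, 375/8, 1023/16]
after L4 α=5/6: [14747/96, 5015/48, 2261/32]
after L5 α=1/2: [20603/192, 7223/96, 6901/64]
→ [107, 75, 108]

(1,1) stack=L1,L2,L4,L5,L6; from [0,0,0]:
after L1 α=0: [0, 0, 0]
after L2 α=5/7: [795/7, 290/7, 30]
after L4 α=1: [35, 46, 111]
after L5 α=3/5: [427/5, 344/5, 801/5]
after L6 α=3/4: [283/5, 2459/20, 1911/20]
rounded: [57, 123, 96]

(2,0) stack=L1,L2,L4,L5,L6,L7; from [0,0,0]:
after L1 α=1/8: [83/4, 49/2, 16]
after L2 α=0: [83/4, 49/2, 16]
after L4 α=1/2: [199/8, 147/4, 131/2]
after L5 α=3/7: [643/14, 666/7, 115]
after L6 α=1/4: [2671/56, 685/7, 243/2]
after L7 α=1/4: [19997/224, 708/7, 1037/8]
→ [89, 101, 130]

at x=0,y=0 over L1,L2,L4,L5,L6,L7:
L1 α=5/6: [505/3, 725/6, 210]
L2 α=1/2: [793/6, 1751/12, 393/2]
L4 α=0: [793/6, 1751/12, 393/2]
L5 α=1/3: [1456/9, 2885/18, 517/3]
L6 α=1/2: [1465/18, 4271/36, 877/6]
L7 α=1/6: [7829/108, 29167/216, 5291/36]
→ [72, 135, 147]

query (1,0) [L1,L2,L4,L5,L6,L7] — begin 0,0,0
L1 α=1/8: [27/8, 55/4, 143/8]
L2 α=1/2: [27/16, 375/8, 1023/16]
L4 α=5/6: [14747/96, 5015/48, 2261/32]
L5 α=1/2: [20603/192, 7223/96, 6901/64]
L6 α=1: [180, 152, 79]
L7 α=6/7: [990/7, 554/7, 1369/7]
→ [141, 79, 196]

query (1,1) [L1,L2,L4,L5,L6,L8] — begin 0,0,0
after L1 α=0: [0, 0, 0]
after L2 α=5/7: [795/7, 290/7, 30]
after L4 α=1: [35, 46, 111]
after L5 α=3/5: [427/5, 344/5, 801/5]
after L6 α=3/4: [283/5, 2459/20, 1911/20]
after L8 α=2/7: [467/7, 3587/28, 1999/28]
= [67, 128, 71]

at x=2,y=0 over L1,L2,L4,L5,L6,L8:
L1 α=1/8: [83/4, 49/2, 16]
L2 α=0: [83/4, 49/2, 16]
L4 α=1/2: [199/8, 147/4, 131/2]
L5 α=3/7: [643/14, 666/7, 115]
L6 α=1/4: [2671/56, 685/7, 243/2]
L8 α=4/5: [40303/280, 1889/35, 1443/10]
→ [144, 54, 144]


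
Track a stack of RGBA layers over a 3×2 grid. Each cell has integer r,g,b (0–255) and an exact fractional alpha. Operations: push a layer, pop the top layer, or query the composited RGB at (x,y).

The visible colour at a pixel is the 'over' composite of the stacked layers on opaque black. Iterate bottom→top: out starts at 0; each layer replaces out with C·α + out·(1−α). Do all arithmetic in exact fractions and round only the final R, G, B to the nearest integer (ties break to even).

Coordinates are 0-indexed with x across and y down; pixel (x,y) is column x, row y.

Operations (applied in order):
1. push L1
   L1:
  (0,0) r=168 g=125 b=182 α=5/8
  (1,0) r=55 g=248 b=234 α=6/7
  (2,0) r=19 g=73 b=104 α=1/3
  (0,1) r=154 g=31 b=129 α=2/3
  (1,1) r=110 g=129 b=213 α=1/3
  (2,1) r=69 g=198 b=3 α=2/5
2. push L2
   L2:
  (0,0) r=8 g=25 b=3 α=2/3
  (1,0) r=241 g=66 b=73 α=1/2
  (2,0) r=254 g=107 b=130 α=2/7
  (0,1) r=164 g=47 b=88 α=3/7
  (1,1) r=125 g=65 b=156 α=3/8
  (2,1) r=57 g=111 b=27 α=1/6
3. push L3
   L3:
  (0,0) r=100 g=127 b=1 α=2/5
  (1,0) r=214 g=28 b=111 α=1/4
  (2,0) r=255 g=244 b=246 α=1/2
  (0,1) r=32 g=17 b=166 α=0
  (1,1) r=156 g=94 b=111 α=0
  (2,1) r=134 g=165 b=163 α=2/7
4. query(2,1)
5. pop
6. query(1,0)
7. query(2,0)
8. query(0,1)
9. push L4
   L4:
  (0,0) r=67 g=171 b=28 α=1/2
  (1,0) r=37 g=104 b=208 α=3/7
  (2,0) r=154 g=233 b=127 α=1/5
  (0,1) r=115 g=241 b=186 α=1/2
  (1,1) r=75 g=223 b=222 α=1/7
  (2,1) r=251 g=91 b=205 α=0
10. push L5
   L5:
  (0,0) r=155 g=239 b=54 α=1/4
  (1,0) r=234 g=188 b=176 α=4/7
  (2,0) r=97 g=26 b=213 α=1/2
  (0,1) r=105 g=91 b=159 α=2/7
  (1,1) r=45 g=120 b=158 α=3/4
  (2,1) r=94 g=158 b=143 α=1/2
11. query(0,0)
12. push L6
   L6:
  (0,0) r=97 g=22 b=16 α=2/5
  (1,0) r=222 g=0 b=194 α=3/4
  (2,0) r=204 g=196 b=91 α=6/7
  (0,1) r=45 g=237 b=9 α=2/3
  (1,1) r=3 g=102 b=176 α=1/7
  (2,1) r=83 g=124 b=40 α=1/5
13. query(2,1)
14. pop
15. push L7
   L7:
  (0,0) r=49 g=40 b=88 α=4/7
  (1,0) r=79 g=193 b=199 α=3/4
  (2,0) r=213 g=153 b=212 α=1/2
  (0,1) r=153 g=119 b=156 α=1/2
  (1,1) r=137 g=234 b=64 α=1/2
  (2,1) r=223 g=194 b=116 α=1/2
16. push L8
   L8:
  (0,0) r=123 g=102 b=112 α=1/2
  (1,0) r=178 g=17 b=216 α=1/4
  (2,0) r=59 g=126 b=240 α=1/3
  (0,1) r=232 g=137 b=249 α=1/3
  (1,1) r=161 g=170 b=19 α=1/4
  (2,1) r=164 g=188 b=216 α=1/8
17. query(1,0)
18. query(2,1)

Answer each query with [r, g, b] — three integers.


query (2,1) [L1,L2,L3] — begin 0,0,0
+L1 (α=2/5) → [138/5, 396/5, 6/5]
+L2 (α=1/6) → [65/2, 169/2, 11/2]
+L3 (α=2/7) → [123/2, 215/2, 101/2]
= [62, 108, 50]

query (1,0) [L1,L2] — begin 0,0,0
L1 α=6/7: [330/7, 1488/7, 1404/7]
L2 α=1/2: [2017/14, 975/7, 1915/14]
rounded: [144, 139, 137]

at x=2,y=0 over L1,L2:
after L1 α=1/3: [19/3, 73/3, 104/3]
after L2 α=2/7: [1619/21, 1007/21, 1300/21]
→ [77, 48, 62]

query (0,1) [L1,L2] — begin 0,0,0
L1 α=2/3: [308/3, 62/3, 86]
L2 α=3/7: [2708/21, 671/21, 608/7]
→ [129, 32, 87]

at x=0,y=0 over L1,L2,L4,L5:
+L1 (α=5/8) → [105, 625/8, 455/4]
+L2 (α=2/3) → [121/3, 1025/24, 479/12]
+L4 (α=1/2) → [161/3, 5129/48, 815/24]
+L5 (α=1/4) → [79, 8953/64, 1247/32]
rounded: [79, 140, 39]

at x=2,y=1 over L1,L2,L4,L5,L6:
L1 α=2/5: [138/5, 396/5, 6/5]
L2 α=1/6: [65/2, 169/2, 11/2]
L4 α=0: [65/2, 169/2, 11/2]
L5 α=1/2: [253/4, 485/4, 297/4]
L6 α=1/5: [336/5, 609/5, 337/5]
rounded: [67, 122, 67]

(1,0) stack=L1,L2,L4,L5,L7,L8; from [0,0,0]:
+L1 (α=6/7) → [330/7, 1488/7, 1404/7]
+L2 (α=1/2) → [2017/14, 975/7, 1915/14]
+L4 (α=3/7) → [4811/49, 6084/49, 8198/49]
+L5 (α=4/7) → [60297/343, 55100/343, 59090/343]
+L7 (α=3/4) → [35397/343, 253697/1372, 263861/1372]
+L8 (α=1/4) → [167245/1372, 784415/5488, 1087935/5488]
→ [122, 143, 198]

query (2,1) [L1,L2,L4,L5,L7,L8] — begin 0,0,0
after L1 α=2/5: [138/5, 396/5, 6/5]
after L2 α=1/6: [65/2, 169/2, 11/2]
after L4 α=0: [65/2, 169/2, 11/2]
after L5 α=1/2: [253/4, 485/4, 297/4]
after L7 α=1/2: [1145/8, 1261/8, 761/8]
after L8 α=1/8: [9327/64, 10331/64, 7055/64]
→ [146, 161, 110]


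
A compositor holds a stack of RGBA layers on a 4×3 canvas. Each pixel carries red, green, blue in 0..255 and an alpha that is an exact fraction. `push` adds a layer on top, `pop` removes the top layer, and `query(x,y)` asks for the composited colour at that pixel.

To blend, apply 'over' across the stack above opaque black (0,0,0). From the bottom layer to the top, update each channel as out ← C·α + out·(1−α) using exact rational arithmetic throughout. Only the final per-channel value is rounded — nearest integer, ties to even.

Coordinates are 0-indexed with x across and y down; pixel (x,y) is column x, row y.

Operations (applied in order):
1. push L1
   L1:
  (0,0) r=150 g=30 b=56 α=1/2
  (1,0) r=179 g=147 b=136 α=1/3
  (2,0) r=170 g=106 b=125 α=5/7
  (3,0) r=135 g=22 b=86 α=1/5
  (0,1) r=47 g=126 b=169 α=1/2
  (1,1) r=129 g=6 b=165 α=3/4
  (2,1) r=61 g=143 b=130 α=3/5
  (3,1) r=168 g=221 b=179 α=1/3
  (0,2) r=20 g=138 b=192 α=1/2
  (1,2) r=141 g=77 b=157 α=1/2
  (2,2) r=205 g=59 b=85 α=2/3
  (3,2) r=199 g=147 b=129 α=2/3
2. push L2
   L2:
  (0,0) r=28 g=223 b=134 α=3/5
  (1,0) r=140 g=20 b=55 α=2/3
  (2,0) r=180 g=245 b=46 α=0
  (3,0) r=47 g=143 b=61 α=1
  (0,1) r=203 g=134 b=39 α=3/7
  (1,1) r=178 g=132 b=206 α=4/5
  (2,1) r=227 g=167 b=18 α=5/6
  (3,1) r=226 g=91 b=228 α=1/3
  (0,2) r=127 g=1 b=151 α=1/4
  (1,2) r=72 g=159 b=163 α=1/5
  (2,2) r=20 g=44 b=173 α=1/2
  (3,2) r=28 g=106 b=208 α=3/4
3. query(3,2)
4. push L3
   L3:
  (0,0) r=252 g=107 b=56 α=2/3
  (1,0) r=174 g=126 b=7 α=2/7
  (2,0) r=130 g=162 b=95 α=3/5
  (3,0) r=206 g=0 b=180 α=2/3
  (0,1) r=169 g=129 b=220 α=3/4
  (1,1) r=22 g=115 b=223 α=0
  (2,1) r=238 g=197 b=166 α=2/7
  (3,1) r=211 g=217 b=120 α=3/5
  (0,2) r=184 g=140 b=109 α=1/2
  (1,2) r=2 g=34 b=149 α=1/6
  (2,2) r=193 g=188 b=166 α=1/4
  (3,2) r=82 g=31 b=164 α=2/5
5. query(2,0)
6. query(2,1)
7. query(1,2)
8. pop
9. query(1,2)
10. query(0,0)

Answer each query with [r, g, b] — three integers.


at x=3,y=2 over L1,L2:
L1 α=2/3: [398/3, 98, 86]
L2 α=3/4: [325/6, 104, 355/2]
→ [54, 104, 178]

(2,0) stack=L1,L2,L3; from [0,0,0]:
+L1 (α=5/7) → [850/7, 530/7, 625/7]
+L2 (α=0) → [850/7, 530/7, 625/7]
+L3 (α=3/5) → [886/7, 4462/35, 649/7]
= [127, 127, 93]

(2,1) stack=L1,L2,L3; from [0,0,0]:
+L1 (α=3/5) → [183/5, 429/5, 78]
+L2 (α=5/6) → [2929/15, 2302/15, 28]
+L3 (α=2/7) → [4357/21, 3484/21, 472/7]
→ [207, 166, 67]

at x=1,y=2 over L1,L2,L3:
after L1 α=1/2: [141/2, 77/2, 157/2]
after L2 α=1/5: [354/5, 313/5, 477/5]
after L3 α=1/6: [178/3, 347/6, 313/3]
→ [59, 58, 104]

query (1,2) [L1,L2] — begin 0,0,0
after L1 α=1/2: [141/2, 77/2, 157/2]
after L2 α=1/5: [354/5, 313/5, 477/5]
rounded: [71, 63, 95]

(0,0) stack=L1,L2; from [0,0,0]:
+L1 (α=1/2) → [75, 15, 28]
+L2 (α=3/5) → [234/5, 699/5, 458/5]
→ [47, 140, 92]


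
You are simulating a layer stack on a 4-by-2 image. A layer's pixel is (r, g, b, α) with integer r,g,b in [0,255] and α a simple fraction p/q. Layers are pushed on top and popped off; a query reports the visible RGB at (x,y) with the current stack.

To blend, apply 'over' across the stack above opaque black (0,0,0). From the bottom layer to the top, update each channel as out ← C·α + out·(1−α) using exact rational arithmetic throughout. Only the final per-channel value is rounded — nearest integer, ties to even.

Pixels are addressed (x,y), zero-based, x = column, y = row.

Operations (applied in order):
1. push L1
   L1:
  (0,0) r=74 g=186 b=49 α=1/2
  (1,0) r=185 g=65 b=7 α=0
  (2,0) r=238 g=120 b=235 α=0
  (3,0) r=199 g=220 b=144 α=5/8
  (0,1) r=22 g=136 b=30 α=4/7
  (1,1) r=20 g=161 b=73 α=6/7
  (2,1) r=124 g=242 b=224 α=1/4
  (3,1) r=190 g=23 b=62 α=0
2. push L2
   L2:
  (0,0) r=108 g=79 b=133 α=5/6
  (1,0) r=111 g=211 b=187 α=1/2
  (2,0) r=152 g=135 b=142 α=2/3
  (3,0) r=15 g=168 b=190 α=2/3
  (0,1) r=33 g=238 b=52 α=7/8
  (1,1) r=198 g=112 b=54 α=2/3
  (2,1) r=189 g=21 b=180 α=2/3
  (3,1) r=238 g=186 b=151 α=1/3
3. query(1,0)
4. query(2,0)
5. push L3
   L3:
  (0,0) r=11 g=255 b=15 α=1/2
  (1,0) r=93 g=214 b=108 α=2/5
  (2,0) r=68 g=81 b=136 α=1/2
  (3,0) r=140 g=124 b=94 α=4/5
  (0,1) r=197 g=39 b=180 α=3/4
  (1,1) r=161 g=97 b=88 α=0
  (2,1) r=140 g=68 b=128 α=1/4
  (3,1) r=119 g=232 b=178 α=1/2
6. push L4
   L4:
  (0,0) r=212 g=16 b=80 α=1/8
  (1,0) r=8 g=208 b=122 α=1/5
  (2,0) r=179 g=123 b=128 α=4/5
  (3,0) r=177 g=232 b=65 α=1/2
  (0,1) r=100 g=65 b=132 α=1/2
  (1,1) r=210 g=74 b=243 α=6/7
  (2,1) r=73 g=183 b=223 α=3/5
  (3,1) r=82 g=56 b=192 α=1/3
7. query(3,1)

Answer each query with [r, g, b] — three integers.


(1,0) stack=L1,L2; from [0,0,0]:
+L1 (α=0) → [0, 0, 0]
+L2 (α=1/2) → [111/2, 211/2, 187/2]
→ [56, 106, 94]

(2,0) stack=L1,L2; from [0,0,0]:
+L1 (α=0) → [0, 0, 0]
+L2 (α=2/3) → [304/3, 90, 284/3]
→ [101, 90, 95]

query (3,1) [L1,L2,L3,L4] — begin 0,0,0
after L1 α=0: [0, 0, 0]
after L2 α=1/3: [238/3, 62, 151/3]
after L3 α=1/2: [595/6, 147, 685/6]
after L4 α=1/3: [841/9, 350/3, 1261/9]
→ [93, 117, 140]


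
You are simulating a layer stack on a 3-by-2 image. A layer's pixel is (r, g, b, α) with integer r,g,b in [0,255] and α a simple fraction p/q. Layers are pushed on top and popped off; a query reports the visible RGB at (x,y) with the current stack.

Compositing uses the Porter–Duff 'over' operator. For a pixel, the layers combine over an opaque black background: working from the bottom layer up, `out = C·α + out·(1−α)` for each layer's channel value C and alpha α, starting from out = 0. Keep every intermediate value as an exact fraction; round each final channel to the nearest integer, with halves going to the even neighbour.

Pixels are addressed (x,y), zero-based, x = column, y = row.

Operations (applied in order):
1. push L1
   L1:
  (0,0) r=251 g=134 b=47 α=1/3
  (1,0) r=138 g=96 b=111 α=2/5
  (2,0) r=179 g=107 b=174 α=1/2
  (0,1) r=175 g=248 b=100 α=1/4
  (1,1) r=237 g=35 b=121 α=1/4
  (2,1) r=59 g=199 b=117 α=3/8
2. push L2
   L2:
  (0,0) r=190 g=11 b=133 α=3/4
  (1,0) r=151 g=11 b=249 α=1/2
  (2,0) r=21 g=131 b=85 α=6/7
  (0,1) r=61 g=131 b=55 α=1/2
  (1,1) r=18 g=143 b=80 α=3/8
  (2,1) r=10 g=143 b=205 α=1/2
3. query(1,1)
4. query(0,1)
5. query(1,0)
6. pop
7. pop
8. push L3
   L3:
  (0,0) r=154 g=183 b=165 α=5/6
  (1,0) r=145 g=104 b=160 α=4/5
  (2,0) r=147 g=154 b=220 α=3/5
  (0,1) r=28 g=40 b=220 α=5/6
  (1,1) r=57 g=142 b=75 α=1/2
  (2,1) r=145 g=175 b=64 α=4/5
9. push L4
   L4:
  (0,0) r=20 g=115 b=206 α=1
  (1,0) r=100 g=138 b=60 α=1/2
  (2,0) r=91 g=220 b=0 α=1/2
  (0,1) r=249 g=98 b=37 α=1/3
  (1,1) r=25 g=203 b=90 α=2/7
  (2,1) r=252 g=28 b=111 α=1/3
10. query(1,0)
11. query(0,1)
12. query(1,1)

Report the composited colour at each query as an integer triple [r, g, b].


(1,1) stack=L1,L2; from [0,0,0]:
after L1 α=1/4: [237/4, 35/4, 121/4]
after L2 α=3/8: [1401/32, 1891/32, 1565/32]
→ [44, 59, 49]

at x=0,y=1 over L1,L2:
L1 α=1/4: [175/4, 62, 25]
L2 α=1/2: [419/8, 193/2, 40]
= [52, 96, 40]

(1,0) stack=L1,L2; from [0,0,0]:
L1 α=2/5: [276/5, 192/5, 222/5]
L2 α=1/2: [1031/10, 247/10, 1467/10]
→ [103, 25, 147]

query (1,0) [L3,L4] — begin 0,0,0
L3 α=4/5: [116, 416/5, 128]
L4 α=1/2: [108, 553/5, 94]
→ [108, 111, 94]

at x=0,y=1 over L3,L4:
+L3 (α=5/6) → [70/3, 100/3, 550/3]
+L4 (α=1/3) → [887/9, 494/9, 1211/9]
→ [99, 55, 135]

(1,1) stack=L3,L4; from [0,0,0]:
L3 α=1/2: [57/2, 71, 75/2]
L4 α=2/7: [55/2, 761/7, 105/2]
→ [28, 109, 52]


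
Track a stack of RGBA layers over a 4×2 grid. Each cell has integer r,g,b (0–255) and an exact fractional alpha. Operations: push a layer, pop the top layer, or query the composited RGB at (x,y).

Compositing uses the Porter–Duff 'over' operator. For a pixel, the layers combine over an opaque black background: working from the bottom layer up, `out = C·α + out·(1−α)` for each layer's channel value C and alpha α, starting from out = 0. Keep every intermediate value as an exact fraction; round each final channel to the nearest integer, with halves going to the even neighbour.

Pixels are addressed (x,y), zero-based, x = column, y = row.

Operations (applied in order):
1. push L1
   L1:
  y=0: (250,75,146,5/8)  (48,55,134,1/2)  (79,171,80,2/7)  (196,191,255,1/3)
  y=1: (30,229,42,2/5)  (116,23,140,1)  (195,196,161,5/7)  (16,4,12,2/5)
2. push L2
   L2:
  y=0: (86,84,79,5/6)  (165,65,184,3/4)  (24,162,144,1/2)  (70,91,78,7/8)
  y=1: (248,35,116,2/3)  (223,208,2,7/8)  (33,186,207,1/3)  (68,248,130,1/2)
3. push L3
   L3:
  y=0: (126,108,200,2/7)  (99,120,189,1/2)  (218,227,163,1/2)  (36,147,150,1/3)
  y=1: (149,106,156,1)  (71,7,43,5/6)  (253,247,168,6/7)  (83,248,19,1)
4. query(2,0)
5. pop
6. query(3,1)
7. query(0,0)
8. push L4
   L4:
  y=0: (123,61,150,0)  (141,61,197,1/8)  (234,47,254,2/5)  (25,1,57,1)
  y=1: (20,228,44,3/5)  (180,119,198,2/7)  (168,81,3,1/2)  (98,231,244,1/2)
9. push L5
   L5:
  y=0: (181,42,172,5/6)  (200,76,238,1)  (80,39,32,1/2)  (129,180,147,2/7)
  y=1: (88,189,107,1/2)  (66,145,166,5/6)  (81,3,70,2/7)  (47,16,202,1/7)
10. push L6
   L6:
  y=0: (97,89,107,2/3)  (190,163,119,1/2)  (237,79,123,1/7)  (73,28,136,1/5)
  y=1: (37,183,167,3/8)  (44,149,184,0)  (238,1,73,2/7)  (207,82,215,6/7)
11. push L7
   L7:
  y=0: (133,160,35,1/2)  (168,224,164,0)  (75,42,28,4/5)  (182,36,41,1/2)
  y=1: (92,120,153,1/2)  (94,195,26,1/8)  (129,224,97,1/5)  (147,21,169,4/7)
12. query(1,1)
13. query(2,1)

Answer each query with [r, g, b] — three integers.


(2,0) stack=L1,L2,L3; from [0,0,0]:
after L1 α=2/7: [158/7, 342/7, 160/7]
after L2 α=1/2: [163/7, 738/7, 584/7]
after L3 α=1/2: [1689/14, 2327/14, 1725/14]
= [121, 166, 123]

at x=3,y=1 over L1,L2:
+L1 (α=2/5) → [32/5, 8/5, 24/5]
+L2 (α=1/2) → [186/5, 624/5, 337/5]
rounded: [37, 125, 67]

query (0,0) [L1,L2] — begin 0,0,0
+L1 (α=5/8) → [625/4, 375/8, 365/4]
+L2 (α=5/6) → [2345/24, 1245/16, 1945/24]
rounded: [98, 78, 81]

at x=1,y=1 over L1,L2,L4,L5,L6,L7:
after L1 α=1: [116, 23, 140]
after L2 α=7/8: [1677/8, 1479/8, 77/4]
after L4 α=2/7: [11265/56, 9299/56, 1969/28]
after L5 α=5/6: [9915/112, 16633/112, 8403/56]
after L6 α=0: [9915/112, 16633/112, 8403/56]
after L7 α=1/8: [11419/128, 19753/128, 8611/64]
= [89, 154, 135]

at x=2,y=1 over L1,L2,L4,L5,L6,L7:
+L1 (α=5/7) → [975/7, 140, 115]
+L2 (α=1/3) → [727/7, 466/3, 437/3]
+L4 (α=1/2) → [1903/14, 709/6, 223/3]
+L5 (α=2/7) → [11783/98, 3581/42, 1535/21]
+L6 (α=2/7) → [105563/686, 17989/294, 10741/147]
+L7 (α=1/5) → [255373/1715, 68906/735, 57223/735]
rounded: [149, 94, 78]
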